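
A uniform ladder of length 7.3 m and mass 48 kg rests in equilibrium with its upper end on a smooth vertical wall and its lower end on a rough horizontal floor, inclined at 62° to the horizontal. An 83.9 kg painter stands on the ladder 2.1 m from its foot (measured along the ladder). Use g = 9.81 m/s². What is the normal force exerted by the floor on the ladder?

N_floor ≈ 1290 N

ΣF_y = 0: N_floor = 48×9.81 + 83.9×9.81 = 1293.9 N.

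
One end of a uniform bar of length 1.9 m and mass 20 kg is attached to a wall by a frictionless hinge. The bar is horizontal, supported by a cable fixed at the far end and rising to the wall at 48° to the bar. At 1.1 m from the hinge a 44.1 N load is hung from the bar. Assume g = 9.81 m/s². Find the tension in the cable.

Take torques about the hinge: T sin 48° · 1.9 = 20×9.81×0.95 + 44.1×1.1 = 234.9 N·m.
So T = 234.9 / (0.7431 × 1.9) = 166.36 N.

T ≈ 166 N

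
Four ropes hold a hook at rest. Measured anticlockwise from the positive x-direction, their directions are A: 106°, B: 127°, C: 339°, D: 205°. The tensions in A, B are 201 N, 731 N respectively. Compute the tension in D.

Resolve: ΣF_x = 201 cos 106° + 731 cos 127° + T_C cos 339° + T_D cos 205° = 0.
        ΣF_y = 201 sin 106° + 731 sin 127° + T_C sin 339° + T_D sin 205° = 0.
The known terms sum to (-495.3, 777) N, so 0.9336 T_C − 0.9063 T_D = 495.3 and -0.3584 T_C − 0.4226 T_D = -777.
Solving simultaneously: T_C = 1270 N, T_D = 761.7 N.

T_D ≈ 762 N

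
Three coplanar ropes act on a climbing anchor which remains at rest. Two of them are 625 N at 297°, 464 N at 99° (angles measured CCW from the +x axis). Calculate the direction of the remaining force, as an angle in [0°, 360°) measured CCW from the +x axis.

Sum the known components: ΣF_x = 211.2 N, ΣF_y = -98.59 N.
For equilibrium the remaining force must supply (−ΣF_x, −ΣF_y) = (-211.2, 98.59) N.
Magnitude = √((-211.2)² + (98.59)²) = 233 N; direction = atan2(98.59, -211.2) = 155.0°.

θ ≈ 155°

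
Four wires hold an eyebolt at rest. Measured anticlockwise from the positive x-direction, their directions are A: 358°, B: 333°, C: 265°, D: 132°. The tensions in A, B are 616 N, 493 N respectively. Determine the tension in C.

Resolve: ΣF_x = 616 cos 358° + 493 cos 333° + T_C cos 265° + T_D cos 132° = 0.
        ΣF_y = 616 sin 358° + 493 sin 333° + T_C sin 265° + T_D sin 132° = 0.
The known terms sum to (1055, -245.3) N, so -0.0872 T_C − 0.6691 T_D = -1055 and -0.9962 T_C + 0.7431 T_D = 245.3.
Solving simultaneously: T_C = 847.5 N, T_D = 1466 N.

T_C ≈ 847 N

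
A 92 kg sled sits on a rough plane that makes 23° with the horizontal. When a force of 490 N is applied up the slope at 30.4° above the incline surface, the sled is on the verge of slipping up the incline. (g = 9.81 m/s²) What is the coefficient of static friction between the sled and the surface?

On the verge of sliding up the incline, friction is at its maximum μN and acts down the slope.
Perpendicular to incline: N = W cos 23° − P sin 30.4° = 830.8 − 248 = 582.8 N.
Along incline: P cos 30.4° − μN = W sin 23° → μ = −(W sin 23° − P cos 30.4°) / N = 0.1201.

μ ≈ 0.120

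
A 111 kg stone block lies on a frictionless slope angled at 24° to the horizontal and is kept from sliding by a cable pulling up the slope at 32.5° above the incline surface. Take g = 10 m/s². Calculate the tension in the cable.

T ≈ 535 N

Take axes along and perpendicular to the incline. Weight components: W sin 24° = 451.5 N down-slope, W cos 24° = 1014 N into the surface.
Along incline: T cos 32.5° = W sin 24° → T = 535.3 N.
Perpendicular: N = W cos 24° − T sin 32.5° = 726.4 N.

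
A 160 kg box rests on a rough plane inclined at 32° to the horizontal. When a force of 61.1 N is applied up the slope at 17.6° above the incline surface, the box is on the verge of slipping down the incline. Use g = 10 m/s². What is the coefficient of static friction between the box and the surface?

On the verge of sliding down the incline, friction is at its maximum μN and acts up the slope.
Perpendicular to incline: N = W cos 32° − P sin 17.6° = 1357 − 18.47 = 1338 N.
Along incline: P cos 17.6° + μN = W sin 32° → μ = (W sin 32° − P cos 17.6°) / N = 0.59.

μ ≈ 0.590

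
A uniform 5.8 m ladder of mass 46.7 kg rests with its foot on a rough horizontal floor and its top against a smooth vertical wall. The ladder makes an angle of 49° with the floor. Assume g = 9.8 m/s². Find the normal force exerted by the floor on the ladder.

ΣF_y = 0: N_floor = 46.7×9.8 = 457.66 N.

N_floor ≈ 458 N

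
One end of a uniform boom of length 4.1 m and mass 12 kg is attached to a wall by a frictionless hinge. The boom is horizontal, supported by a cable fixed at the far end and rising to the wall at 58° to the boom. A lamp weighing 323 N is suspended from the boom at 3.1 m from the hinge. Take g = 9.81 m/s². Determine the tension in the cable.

Take torques about the hinge: T sin 58° · 4.1 = 12×9.81×2.05 + 323×3.1 = 1242.6 N·m.
So T = 1242.6 / (0.8480 × 4.1) = 357.38 N.

T ≈ 357 N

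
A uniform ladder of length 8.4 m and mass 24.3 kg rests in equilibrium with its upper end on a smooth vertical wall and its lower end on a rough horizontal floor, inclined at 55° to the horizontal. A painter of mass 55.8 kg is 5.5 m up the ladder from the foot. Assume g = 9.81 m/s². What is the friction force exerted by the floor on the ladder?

Torques about the foot: N_wall · 8.4 sin 55° = 24.3×9.81×4.2 cos 55° + 55.8×9.81×5.5 cos 55° → N_wall = 334.42 N.
ΣF_x = 0: f_floor = N_wall = 334.42 N.

f ≈ 334 N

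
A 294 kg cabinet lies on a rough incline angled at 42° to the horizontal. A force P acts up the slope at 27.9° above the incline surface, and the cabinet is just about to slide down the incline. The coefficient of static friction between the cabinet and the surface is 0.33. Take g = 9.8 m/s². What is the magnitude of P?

P ≈ 1670 N

On the verge of sliding down the incline, friction equals μN and acts up the slope.
Perpendicular: N + P sin 27.9° = W cos 42° = 2141 N.
Along incline: P cos 27.9° + μN = W sin 42° with W sin 42° = 1928 N.
Solving the pair for P and N: P = 1675 N, N = 1358 N (and f = μN = 448 N).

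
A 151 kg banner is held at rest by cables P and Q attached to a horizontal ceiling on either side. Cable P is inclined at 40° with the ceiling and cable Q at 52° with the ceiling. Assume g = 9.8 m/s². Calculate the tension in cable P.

Weight W = 151 × 9.8 = 1480 N acts straight down.
Horizontal: T_P cos 40° = T_Q cos 52°  →  T_Q = 1.244 T_P.
Vertical: T_P sin 40° + T_Q sin 52° = 1480.
Substituting the horizontal relation into the vertical equation gives 1.623 T_P = 1480, so T_P = 911.6 N.

T_P ≈ 912 N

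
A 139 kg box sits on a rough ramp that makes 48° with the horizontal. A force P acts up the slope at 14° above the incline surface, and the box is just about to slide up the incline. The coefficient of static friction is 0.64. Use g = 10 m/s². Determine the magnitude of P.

On the verge of sliding up the incline, friction equals μN and acts down the slope.
Perpendicular: N + P sin 14° = W cos 48° = 930.1 N.
Along incline: P cos 14° = W sin 48° + μN  with W sin 48° = 1033 N.
Solving the pair for P and N: P = 1447 N, N = 580 N (and f = μN = 371.2 N).

P ≈ 1450 N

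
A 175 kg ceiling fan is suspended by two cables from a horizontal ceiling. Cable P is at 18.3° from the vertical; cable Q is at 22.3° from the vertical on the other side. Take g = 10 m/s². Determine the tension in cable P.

T_P ≈ 1020 N

Angles from the horizontal: cable P is 90° − 18.3° = 71.7°, cable Q is 90° − 22.3° = 67.7°.
Weight W = 175 × 10 = 1750 N acts straight down.
Horizontal: T_P cos 71.7° = T_Q cos 67.7°  →  T_Q = 0.8275 T_P.
Vertical: T_P sin 71.7° + T_Q sin 67.7° = 1750.
Substituting the horizontal relation into the vertical equation gives 1.715 T_P = 1750, so T_P = 1020 N.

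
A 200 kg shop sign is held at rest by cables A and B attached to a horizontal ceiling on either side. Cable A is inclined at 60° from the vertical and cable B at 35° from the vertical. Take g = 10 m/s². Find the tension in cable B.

Angles from the horizontal: cable A is 90° − 60° = 30°, cable B is 90° − 35° = 55°.
Weight W = 200 × 10 = 2000 N acts straight down.
Horizontal: T_A cos 30° = T_B cos 55°  →  T_A = 0.6623 T_B.
Vertical: T_A sin 30° + T_B sin 55° = 2000.
Substituting the horizontal relation into the vertical equation gives 1.15 T_B = 2000, so T_B = 1739 N.

T_B ≈ 1740 N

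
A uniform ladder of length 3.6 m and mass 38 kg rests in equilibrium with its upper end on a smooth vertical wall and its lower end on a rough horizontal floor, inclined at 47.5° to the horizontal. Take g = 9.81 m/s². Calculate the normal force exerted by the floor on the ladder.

N_floor ≈ 373 N

ΣF_y = 0: N_floor = 38×9.81 = 372.78 N.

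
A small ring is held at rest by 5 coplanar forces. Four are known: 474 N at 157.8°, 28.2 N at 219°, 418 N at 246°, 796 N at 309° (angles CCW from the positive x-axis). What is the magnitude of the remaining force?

Sum the known components: ΣF_x = -129.9 N, ΣF_y = -839.1 N.
For equilibrium the remaining force must supply (−ΣF_x, −ΣF_y) = (129.9, 839.1) N.
Magnitude = √((129.9)² + (839.1)²) = 849.1 N; direction = atan2(839.1, 129.9) = 81.2°.

F ≈ 849 N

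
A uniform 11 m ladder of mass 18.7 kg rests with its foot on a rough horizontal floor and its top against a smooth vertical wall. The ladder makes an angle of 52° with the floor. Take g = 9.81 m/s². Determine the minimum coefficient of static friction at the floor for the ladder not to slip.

ΣF_y = 0: N_floor = 18.7×9.81 = 183.45 N.
Torques about the foot: N_wall · 11 sin 52° = 18.7×9.81×5.5 cos 52° → N_wall = 71.662 N.
ΣF_x = 0: f_floor = N_wall = 71.662 N.
μ_min = f_floor / N_floor = 71.662 / 183.45 = 0.3906.

μ_min ≈ 0.391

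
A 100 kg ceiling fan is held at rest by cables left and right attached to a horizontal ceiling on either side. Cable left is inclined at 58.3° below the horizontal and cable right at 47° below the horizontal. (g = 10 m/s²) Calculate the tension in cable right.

Weight W = 100 × 10 = 1000 N acts straight down.
Horizontal: T_left cos 58.3° = T_right cos 47°  →  T_left = 1.298 T_right.
Vertical: T_left sin 58.3° + T_right sin 47° = 1000.
Substituting the horizontal relation into the vertical equation gives 1.836 T_right = 1000, so T_right = 544.8 N.

T_right ≈ 545 N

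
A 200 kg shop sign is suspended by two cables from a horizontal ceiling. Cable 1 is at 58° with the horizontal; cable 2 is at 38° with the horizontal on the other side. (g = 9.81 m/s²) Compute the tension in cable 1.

T_1 ≈ 1550 N

Weight W = 200 × 9.81 = 1962 N acts straight down.
Horizontal: T_1 cos 58° = T_2 cos 38°  →  T_2 = 0.6725 T_1.
Vertical: T_1 sin 58° + T_2 sin 38° = 1962.
Substituting the horizontal relation into the vertical equation gives 1.262 T_1 = 1962, so T_1 = 1555 N.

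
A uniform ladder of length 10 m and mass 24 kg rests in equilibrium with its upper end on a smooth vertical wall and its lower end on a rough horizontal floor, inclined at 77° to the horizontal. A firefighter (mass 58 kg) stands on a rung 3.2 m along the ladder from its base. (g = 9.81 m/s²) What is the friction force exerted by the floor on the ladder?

f ≈ 69.2 N

Torques about the foot: N_wall · 10 sin 77° = 24×9.81×5 cos 77° + 58×9.81×3.2 cos 77° → N_wall = 69.213 N.
ΣF_x = 0: f_floor = N_wall = 69.213 N.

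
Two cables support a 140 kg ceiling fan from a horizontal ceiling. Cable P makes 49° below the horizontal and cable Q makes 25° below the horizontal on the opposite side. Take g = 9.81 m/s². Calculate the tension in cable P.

Weight W = 140 × 9.81 = 1373 N acts straight down.
Horizontal: T_P cos 49° = T_Q cos 25°  →  T_Q = 0.7239 T_P.
Vertical: T_P sin 49° + T_Q sin 25° = 1373.
Substituting the horizontal relation into the vertical equation gives 1.061 T_P = 1373, so T_P = 1295 N.

T_P ≈ 1290 N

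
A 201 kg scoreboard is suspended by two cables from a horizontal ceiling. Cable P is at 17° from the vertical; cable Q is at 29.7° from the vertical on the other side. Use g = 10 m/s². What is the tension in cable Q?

T_Q ≈ 807 N

Angles from the horizontal: cable P is 90° − 17° = 73°, cable Q is 90° − 29.7° = 60.3°.
Weight W = 201 × 10 = 2010 N acts straight down.
Horizontal: T_P cos 73° = T_Q cos 60.3°  →  T_P = 1.695 T_Q.
Vertical: T_P sin 73° + T_Q sin 60.3° = 2010.
Substituting the horizontal relation into the vertical equation gives 2.489 T_Q = 2010, so T_Q = 807.5 N.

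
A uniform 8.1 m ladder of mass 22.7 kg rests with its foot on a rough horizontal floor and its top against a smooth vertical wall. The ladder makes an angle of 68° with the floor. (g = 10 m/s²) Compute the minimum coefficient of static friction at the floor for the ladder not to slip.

ΣF_y = 0: N_floor = 22.7×10 = 227 N.
Torques about the foot: N_wall · 8.1 sin 68° = 22.7×10×4.05 cos 68° → N_wall = 45.857 N.
ΣF_x = 0: f_floor = N_wall = 45.857 N.
μ_min = f_floor / N_floor = 45.857 / 227 = 0.202.

μ_min ≈ 0.202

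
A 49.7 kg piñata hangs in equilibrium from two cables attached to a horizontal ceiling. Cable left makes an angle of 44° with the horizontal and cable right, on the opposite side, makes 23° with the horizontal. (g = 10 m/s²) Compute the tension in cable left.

Weight W = 49.7 × 10 = 497 N acts straight down.
Horizontal: T_left cos 44° = T_right cos 23°  →  T_right = 0.7815 T_left.
Vertical: T_left sin 44° + T_right sin 23° = 497.
Substituting the horizontal relation into the vertical equation gives 1 T_left = 497, so T_left = 497 N.

T_left ≈ 497 N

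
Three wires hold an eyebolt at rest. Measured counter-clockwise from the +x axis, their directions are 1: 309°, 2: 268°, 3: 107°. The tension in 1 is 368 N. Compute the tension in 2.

Resolve: ΣF_x = 368 cos 309° + T_2 cos 268° + T_3 cos 107° = 0.
        ΣF_y = 368 sin 309° + T_2 sin 268° + T_3 sin 107° = 0.
The known terms sum to (231.6, -286) N, so -0.0349 T_2 − 0.2924 T_3 = -231.6 and -0.9994 T_2 + 0.9563 T_3 = 286.
Solving simultaneously: T_2 = 423.4 N, T_3 = 741.6 N.

T_2 ≈ 423 N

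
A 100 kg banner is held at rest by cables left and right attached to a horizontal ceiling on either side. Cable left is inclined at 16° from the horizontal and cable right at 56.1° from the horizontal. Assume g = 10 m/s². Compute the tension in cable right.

Weight W = 100 × 10 = 1000 N acts straight down.
Horizontal: T_left cos 16° = T_right cos 56.1°  →  T_left = 0.5802 T_right.
Vertical: T_left sin 16° + T_right sin 56.1° = 1000.
Substituting the horizontal relation into the vertical equation gives 0.9899 T_right = 1000, so T_right = 1010 N.

T_right ≈ 1010 N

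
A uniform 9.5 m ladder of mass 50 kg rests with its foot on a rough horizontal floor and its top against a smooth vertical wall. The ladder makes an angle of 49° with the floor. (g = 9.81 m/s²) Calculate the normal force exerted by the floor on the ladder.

N_floor ≈ 490 N

ΣF_y = 0: N_floor = 50×9.81 = 490.5 N.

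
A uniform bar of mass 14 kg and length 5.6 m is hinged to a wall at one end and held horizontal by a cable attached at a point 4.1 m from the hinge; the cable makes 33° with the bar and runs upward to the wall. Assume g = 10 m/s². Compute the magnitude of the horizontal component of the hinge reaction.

H_x ≈ 147 N

Take torques about the hinge: T sin 33° · 4.1 = 14×10×2.8 = 392 N·m.
So T = 392 / (0.5446 × 4.1) = 175.55 N.
ΣF_x = 0: H_x = T cos 33° = 147.23 N.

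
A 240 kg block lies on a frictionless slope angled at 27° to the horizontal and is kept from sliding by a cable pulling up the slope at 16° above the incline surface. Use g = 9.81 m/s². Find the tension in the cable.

Take axes along and perpendicular to the incline. Weight components: W sin 27° = 1069 N down-slope, W cos 27° = 2098 N into the surface.
Along incline: T cos 16° = W sin 27° → T = 1112 N.
Perpendicular: N = W cos 27° − T sin 16° = 1791 N.

T ≈ 1110 N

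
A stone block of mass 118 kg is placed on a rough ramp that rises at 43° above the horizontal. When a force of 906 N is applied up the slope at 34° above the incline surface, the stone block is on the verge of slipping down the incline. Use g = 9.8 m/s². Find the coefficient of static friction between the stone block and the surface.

On the verge of sliding down the incline, friction is at its maximum μN and acts up the slope.
Perpendicular to incline: N = W cos 43° − P sin 34° = 845.7 − 506.6 = 339.1 N.
Along incline: P cos 34° + μN = W sin 43° → μ = (W sin 43° − P cos 34°) / N = 0.1107.

μ ≈ 0.111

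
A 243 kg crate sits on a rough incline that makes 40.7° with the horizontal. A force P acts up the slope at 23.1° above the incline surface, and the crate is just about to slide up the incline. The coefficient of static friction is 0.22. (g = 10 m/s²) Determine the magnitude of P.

P ≈ 1980 N

On the verge of sliding up the incline, friction equals μN and acts down the slope.
Perpendicular: N + P sin 23.1° = W cos 40.7° = 1842 N.
Along incline: P cos 23.1° = W sin 40.7° + μN  with W sin 40.7° = 1585 N.
Solving the pair for P and N: P = 1978 N, N = 1066 N (and f = μN = 234.6 N).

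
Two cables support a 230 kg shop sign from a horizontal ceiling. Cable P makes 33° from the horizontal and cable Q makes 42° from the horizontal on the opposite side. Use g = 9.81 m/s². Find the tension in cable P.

Weight W = 230 × 9.81 = 2256 N acts straight down.
Horizontal: T_P cos 33° = T_Q cos 42°  →  T_Q = 1.129 T_P.
Vertical: T_P sin 33° + T_Q sin 42° = 2256.
Substituting the horizontal relation into the vertical equation gives 1.3 T_P = 2256, so T_P = 1736 N.

T_P ≈ 1740 N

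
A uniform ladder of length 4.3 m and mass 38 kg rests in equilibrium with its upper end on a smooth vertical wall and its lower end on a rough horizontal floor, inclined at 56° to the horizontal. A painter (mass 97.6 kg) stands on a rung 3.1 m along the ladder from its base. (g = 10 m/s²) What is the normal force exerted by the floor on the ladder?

ΣF_y = 0: N_floor = 38×10 + 97.6×10 = 1356 N.

N_floor ≈ 1360 N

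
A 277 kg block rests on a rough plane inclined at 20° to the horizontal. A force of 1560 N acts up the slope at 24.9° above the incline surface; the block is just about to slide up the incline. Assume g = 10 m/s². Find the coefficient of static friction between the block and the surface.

On the verge of sliding up the incline, friction is at its maximum μN and acts down the slope.
Perpendicular to incline: N = W cos 20° − P sin 24.9° = 2603 − 656.8 = 1946 N.
Along incline: P cos 24.9° − μN = W sin 20° → μ = −(W sin 20° − P cos 24.9°) / N = 0.2403.

μ ≈ 0.240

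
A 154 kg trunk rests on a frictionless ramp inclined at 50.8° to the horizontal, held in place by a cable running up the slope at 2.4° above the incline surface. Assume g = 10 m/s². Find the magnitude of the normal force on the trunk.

Take axes along and perpendicular to the incline. Weight components: W sin 50.8° = 1193 N down-slope, W cos 50.8° = 973.3 N into the surface.
Along incline: T cos 2.4° = W sin 50.8° → T = 1194 N.
Perpendicular: N = W cos 50.8° − T sin 2.4° = 923.3 N.

N ≈ 923 N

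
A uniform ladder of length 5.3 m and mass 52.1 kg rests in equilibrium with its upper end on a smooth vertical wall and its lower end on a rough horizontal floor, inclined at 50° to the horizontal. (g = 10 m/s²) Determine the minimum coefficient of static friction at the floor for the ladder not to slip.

ΣF_y = 0: N_floor = 52.1×10 = 521 N.
Torques about the foot: N_wall · 5.3 sin 50° = 52.1×10×2.65 cos 50° → N_wall = 218.59 N.
ΣF_x = 0: f_floor = N_wall = 218.59 N.
μ_min = f_floor / N_floor = 218.59 / 521 = 0.4195.

μ_min ≈ 0.420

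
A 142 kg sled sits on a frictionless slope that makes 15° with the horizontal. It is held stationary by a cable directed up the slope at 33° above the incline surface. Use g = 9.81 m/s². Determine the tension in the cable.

Take axes along and perpendicular to the incline. Weight components: W sin 15° = 360.5 N down-slope, W cos 15° = 1346 N into the surface.
Along incline: T cos 33° = W sin 15° → T = 429.9 N.
Perpendicular: N = W cos 15° − T sin 33° = 1111 N.

T ≈ 430 N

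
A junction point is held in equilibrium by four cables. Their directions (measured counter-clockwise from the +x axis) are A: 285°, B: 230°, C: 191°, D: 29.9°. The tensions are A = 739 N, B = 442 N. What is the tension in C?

Resolve: ΣF_x = 739 cos 285° + 442 cos 230° + T_C cos 191° + T_D cos 29.9° = 0.
        ΣF_y = 739 sin 285° + 442 sin 230° + T_C sin 191° + T_D sin 29.9° = 0.
The known terms sum to (-92.84, -1052) N, so -0.9816 T_C + 0.8669 T_D = 92.84 and -0.1908 T_C + 0.4985 T_D = 1052.
Solving simultaneously: T_C = 2674 N, T_D = 3135 N.

T_C ≈ 2670 N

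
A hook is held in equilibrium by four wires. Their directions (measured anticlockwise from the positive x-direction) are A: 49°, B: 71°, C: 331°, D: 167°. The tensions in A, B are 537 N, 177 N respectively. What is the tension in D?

Resolve: ΣF_x = 537 cos 49° + 177 cos 71° + T_C cos 331° + T_D cos 167° = 0.
        ΣF_y = 537 sin 49° + 177 sin 71° + T_C sin 331° + T_D sin 167° = 0.
The known terms sum to (409.9, 572.6) N, so 0.8746 T_C − 0.9744 T_D = -409.9 and -0.4848 T_C + 0.2250 T_D = -572.6.
Solving simultaneously: T_C = 2359 N, T_D = 2538 N.

T_D ≈ 2540 N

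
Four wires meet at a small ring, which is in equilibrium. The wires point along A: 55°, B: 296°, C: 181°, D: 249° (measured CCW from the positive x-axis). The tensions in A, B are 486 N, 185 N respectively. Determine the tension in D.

Resolve: ΣF_x = 486 cos 55° + 185 cos 296° + T_C cos 181° + T_D cos 249° = 0.
        ΣF_y = 486 sin 55° + 185 sin 296° + T_C sin 181° + T_D sin 249° = 0.
The known terms sum to (359.9, 231.8) N, so -0.9998 T_C − 0.3584 T_D = -359.9 and -0.0175 T_C − 0.9336 T_D = -231.8.
Solving simultaneously: T_C = 272.7 N, T_D = 243.2 N.

T_D ≈ 243 N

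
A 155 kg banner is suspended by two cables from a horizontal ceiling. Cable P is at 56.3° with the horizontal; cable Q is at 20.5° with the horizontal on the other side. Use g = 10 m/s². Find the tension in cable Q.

T_Q ≈ 883 N

Weight W = 155 × 10 = 1550 N acts straight down.
Horizontal: T_P cos 56.3° = T_Q cos 20.5°  →  T_P = 1.688 T_Q.
Vertical: T_P sin 56.3° + T_Q sin 20.5° = 1550.
Substituting the horizontal relation into the vertical equation gives 1.755 T_Q = 1550, so T_Q = 883.3 N.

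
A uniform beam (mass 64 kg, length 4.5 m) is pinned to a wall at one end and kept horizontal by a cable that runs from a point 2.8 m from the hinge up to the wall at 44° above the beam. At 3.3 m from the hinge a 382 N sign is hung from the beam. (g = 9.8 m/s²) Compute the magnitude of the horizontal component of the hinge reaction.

H_x ≈ 988 N

Take torques about the hinge: T sin 44° · 2.8 = 64×9.8×2.25 + 382×3.3 = 2671.8 N·m.
So T = 2671.8 / (0.6947 × 2.8) = 1373.6 N.
ΣF_x = 0: H_x = T cos 44° = 988.12 N.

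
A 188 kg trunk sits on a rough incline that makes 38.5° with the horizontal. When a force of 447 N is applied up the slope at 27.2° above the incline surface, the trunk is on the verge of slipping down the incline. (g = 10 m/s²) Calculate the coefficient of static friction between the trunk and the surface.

On the verge of sliding down the incline, friction is at its maximum μN and acts up the slope.
Perpendicular to incline: N = W cos 38.5° − P sin 27.2° = 1471 − 204.3 = 1267 N.
Along incline: P cos 27.2° + μN = W sin 38.5° → μ = (W sin 38.5° − P cos 27.2°) / N = 0.6099.

μ ≈ 0.610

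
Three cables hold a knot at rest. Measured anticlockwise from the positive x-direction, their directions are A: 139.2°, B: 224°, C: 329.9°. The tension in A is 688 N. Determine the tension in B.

Resolve: ΣF_x = 688 cos 139.2° + T_B cos 224° + T_C cos 329.9° = 0.
        ΣF_y = 688 sin 139.2° + T_B sin 224° + T_C sin 329.9° = 0.
The known terms sum to (-520.8, 449.6) N, so -0.7193 T_B + 0.8652 T_C = 520.8 and -0.6947 T_B − 0.5015 T_C = -449.6.
Solving simultaneously: T_B = 132.8 N, T_C = 712.4 N.

T_B ≈ 133 N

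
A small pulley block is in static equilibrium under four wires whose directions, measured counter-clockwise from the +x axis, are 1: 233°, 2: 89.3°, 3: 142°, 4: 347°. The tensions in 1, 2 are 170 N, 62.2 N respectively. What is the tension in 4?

T_4 ≈ 285 N

Resolve: ΣF_x = 170 cos 233° + 62.2 cos 89.3° + T_3 cos 142° + T_4 cos 347° = 0.
        ΣF_y = 170 sin 233° + 62.2 sin 89.3° + T_3 sin 142° + T_4 sin 347° = 0.
The known terms sum to (-101.5, -73.57) N, so -0.7880 T_3 + 0.9744 T_4 = 101.5 and 0.6157 T_3 − 0.2250 T_4 = 73.57.
Solving simultaneously: T_3 = 223.7 N, T_4 = 285.1 N.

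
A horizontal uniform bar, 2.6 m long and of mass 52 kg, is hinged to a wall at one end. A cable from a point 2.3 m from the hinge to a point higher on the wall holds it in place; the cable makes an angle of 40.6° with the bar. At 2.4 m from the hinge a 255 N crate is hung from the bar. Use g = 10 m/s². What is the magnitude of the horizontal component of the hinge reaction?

H_x ≈ 653 N

Take torques about the hinge: T sin 40.6° · 2.3 = 52×10×1.3 + 255×2.4 = 1288 N·m.
So T = 1288 / (0.6508 × 2.3) = 860.51 N.
ΣF_x = 0: H_x = T cos 40.6° = 653.36 N.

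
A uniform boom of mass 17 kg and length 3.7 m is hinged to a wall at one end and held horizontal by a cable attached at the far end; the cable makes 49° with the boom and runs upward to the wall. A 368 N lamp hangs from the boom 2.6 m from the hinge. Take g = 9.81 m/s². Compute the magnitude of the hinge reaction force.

|H| ≈ 354 N

Take torques about the hinge: T sin 49° · 3.7 = 17×9.81×1.85 + 368×2.6 = 1265.3 N·m.
So T = 1265.3 / (0.7547 × 3.7) = 453.13 N.
ΣF_x = 0: H_x = T cos 49° = 297.28 N.
ΣF_y = 0: H_y = (17×9.81 + 368) − T sin 49° = 534.77 − 341.98 = 192.79 N.
|H| = √(H_x² + H_y²) = √((297.28)² + (192.79)²) = 354.32 N.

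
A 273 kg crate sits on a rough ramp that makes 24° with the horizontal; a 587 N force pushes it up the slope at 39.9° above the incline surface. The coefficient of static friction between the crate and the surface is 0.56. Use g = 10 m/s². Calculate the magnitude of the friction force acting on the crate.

Axes along / perpendicular to the incline. W sin 24° = 1110 N down-slope; W cos 24° = 2494 N into the surface.
Perpendicular: N = W cos 24° − P sin 39.9° = 2494 − 376.5 = 2117 N.
Along incline: P cos 39.9° + f = W sin 24° (friction acts up-slope) → f = 1110 − 450.3 = 660.1 N.
|f| = 660.1 N ≤ μN = 1186 N, so the crate is indeed static.

f ≈ 660 N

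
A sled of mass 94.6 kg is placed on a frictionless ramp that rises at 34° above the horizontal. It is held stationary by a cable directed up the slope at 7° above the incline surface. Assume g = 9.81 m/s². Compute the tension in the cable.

T ≈ 523 N

Take axes along and perpendicular to the incline. Weight components: W sin 34° = 518.9 N down-slope, W cos 34° = 769.4 N into the surface.
Along incline: T cos 7° = W sin 34° → T = 522.8 N.
Perpendicular: N = W cos 34° − T sin 7° = 705.6 N.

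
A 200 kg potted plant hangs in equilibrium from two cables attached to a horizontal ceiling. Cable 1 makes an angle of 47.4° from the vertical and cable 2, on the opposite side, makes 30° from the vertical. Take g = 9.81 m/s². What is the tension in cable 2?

Angles from the horizontal: cable 1 is 90° − 47.4° = 42.6°, cable 2 is 90° − 30° = 60°.
Weight W = 200 × 9.81 = 1962 N acts straight down.
Horizontal: T_1 cos 42.6° = T_2 cos 60°  →  T_1 = 0.6793 T_2.
Vertical: T_1 sin 42.6° + T_2 sin 60° = 1962.
Substituting the horizontal relation into the vertical equation gives 1.326 T_2 = 1962, so T_2 = 1480 N.

T_2 ≈ 1480 N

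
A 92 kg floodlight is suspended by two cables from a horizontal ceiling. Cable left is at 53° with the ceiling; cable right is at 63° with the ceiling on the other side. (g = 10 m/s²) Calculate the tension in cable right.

Weight W = 92 × 10 = 920 N acts straight down.
Horizontal: T_left cos 53° = T_right cos 63°  →  T_left = 0.7544 T_right.
Vertical: T_left sin 53° + T_right sin 63° = 920.
Substituting the horizontal relation into the vertical equation gives 1.493 T_right = 920, so T_right = 616 N.

T_right ≈ 616 N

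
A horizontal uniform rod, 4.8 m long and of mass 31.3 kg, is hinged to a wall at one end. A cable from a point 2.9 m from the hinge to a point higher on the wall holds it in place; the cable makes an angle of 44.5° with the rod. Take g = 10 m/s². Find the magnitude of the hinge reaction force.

|H| ≈ 269 N

Take torques about the hinge: T sin 44.5° · 2.9 = 31.3×10×2.4 = 751.2 N·m.
So T = 751.2 / (0.7009 × 2.9) = 369.57 N.
ΣF_x = 0: H_x = T cos 44.5° = 263.6 N.
ΣF_y = 0: H_y = (31.3×10) − T sin 44.5° = 313 − 259.03 = 53.966 N.
|H| = √(H_x² + H_y²) = √((263.6)² + (53.966)²) = 269.06 N.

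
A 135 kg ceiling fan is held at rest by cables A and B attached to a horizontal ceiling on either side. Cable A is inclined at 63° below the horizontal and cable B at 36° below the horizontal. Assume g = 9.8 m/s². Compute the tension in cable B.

T_B ≈ 608 N

Weight W = 135 × 9.8 = 1323 N acts straight down.
Horizontal: T_A cos 63° = T_B cos 36°  →  T_A = 1.782 T_B.
Vertical: T_A sin 63° + T_B sin 36° = 1323.
Substituting the horizontal relation into the vertical equation gives 2.176 T_B = 1323, so T_B = 608.1 N.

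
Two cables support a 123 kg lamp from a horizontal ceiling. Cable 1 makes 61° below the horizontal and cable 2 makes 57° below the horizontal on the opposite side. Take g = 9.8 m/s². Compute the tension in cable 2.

T_2 ≈ 662 N

Weight W = 123 × 9.8 = 1205 N acts straight down.
Horizontal: T_1 cos 61° = T_2 cos 57°  →  T_1 = 1.123 T_2.
Vertical: T_1 sin 61° + T_2 sin 57° = 1205.
Substituting the horizontal relation into the vertical equation gives 1.821 T_2 = 1205, so T_2 = 661.9 N.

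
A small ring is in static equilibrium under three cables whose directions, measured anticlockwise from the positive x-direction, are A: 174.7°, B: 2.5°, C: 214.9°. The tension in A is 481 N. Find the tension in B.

T_B ≈ 579 N

Resolve: ΣF_x = 481 cos 174.7° + T_B cos 2.5° + T_C cos 214.9° = 0.
        ΣF_y = 481 sin 174.7° + T_B sin 2.5° + T_C sin 214.9° = 0.
The known terms sum to (-478.9, 44.43) N, so 0.9990 T_B − 0.8202 T_C = 478.9 and 0.0436 T_B − 0.5721 T_C = -44.43.
Solving simultaneously: T_B = 579.4 N, T_C = 121.8 N.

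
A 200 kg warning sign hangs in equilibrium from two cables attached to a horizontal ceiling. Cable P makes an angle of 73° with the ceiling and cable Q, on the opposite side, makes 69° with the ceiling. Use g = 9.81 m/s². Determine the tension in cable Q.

T_Q ≈ 932 N

Weight W = 200 × 9.81 = 1962 N acts straight down.
Horizontal: T_P cos 73° = T_Q cos 69°  →  T_P = 1.226 T_Q.
Vertical: T_P sin 73° + T_Q sin 69° = 1962.
Substituting the horizontal relation into the vertical equation gives 2.106 T_Q = 1962, so T_Q = 931.7 N.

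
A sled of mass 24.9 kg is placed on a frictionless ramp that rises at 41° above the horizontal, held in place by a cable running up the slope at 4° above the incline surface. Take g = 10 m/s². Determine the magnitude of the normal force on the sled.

N ≈ 176 N

Take axes along and perpendicular to the incline. Weight components: W sin 41° = 163.4 N down-slope, W cos 41° = 187.9 N into the surface.
Along incline: T cos 4° = W sin 41° → T = 163.8 N.
Perpendicular: N = W cos 41° − T sin 4° = 176.5 N.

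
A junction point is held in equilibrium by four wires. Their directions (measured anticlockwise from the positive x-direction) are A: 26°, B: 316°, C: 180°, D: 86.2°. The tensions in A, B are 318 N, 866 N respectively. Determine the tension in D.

T_D ≈ 463 N

Resolve: ΣF_x = 318 cos 26° + 866 cos 316° + T_C cos 180° + T_D cos 86.2° = 0.
        ΣF_y = 318 sin 26° + 866 sin 316° + T_C sin 180° + T_D sin 86.2° = 0.
The known terms sum to (908.8, -462.2) N, so -1.0000 T_C + 0.0663 T_D = -908.8 and 0.0000 T_C + 0.9978 T_D = 462.2.
Solving simultaneously: T_C = 939.5 N, T_D = 463.2 N.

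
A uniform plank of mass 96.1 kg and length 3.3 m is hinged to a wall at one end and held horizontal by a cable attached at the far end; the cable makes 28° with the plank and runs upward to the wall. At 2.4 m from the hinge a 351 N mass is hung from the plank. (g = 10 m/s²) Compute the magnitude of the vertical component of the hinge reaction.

Take torques about the hinge: T sin 28° · 3.3 = 96.1×10×1.65 + 351×2.4 = 2428 N·m.
So T = 2428 / (0.4695 × 3.3) = 1567.2 N.
ΣF_y = 0: H_y = (96.1×10 + 351) − T sin 28° = 1312 − 735.77 = 576.23 N.

|H_y| ≈ 576 N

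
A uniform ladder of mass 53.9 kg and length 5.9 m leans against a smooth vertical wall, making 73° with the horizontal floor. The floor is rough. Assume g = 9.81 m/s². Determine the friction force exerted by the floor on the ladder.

f ≈ 80.8 N

Torques about the foot: N_wall · 5.9 sin 73° = 53.9×9.81×2.95 cos 73° → N_wall = 80.829 N.
ΣF_x = 0: f_floor = N_wall = 80.829 N.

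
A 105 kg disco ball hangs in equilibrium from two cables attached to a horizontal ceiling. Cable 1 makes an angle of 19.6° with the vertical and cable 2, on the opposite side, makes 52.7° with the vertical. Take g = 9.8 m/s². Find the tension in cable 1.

T_1 ≈ 859 N

Angles from the horizontal: cable 1 is 90° − 19.6° = 70.4°, cable 2 is 90° − 52.7° = 37.3°.
Weight W = 105 × 9.8 = 1029 N acts straight down.
Horizontal: T_1 cos 70.4° = T_2 cos 37.3°  →  T_2 = 0.4217 T_1.
Vertical: T_1 sin 70.4° + T_2 sin 37.3° = 1029.
Substituting the horizontal relation into the vertical equation gives 1.198 T_1 = 1029, so T_1 = 859.2 N.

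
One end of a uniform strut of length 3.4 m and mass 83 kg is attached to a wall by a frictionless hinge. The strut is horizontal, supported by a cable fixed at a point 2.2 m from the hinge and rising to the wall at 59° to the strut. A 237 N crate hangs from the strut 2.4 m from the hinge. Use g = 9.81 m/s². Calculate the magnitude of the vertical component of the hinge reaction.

|H_y| ≈ 164 N

Take torques about the hinge: T sin 59° · 2.2 = 83×9.81×1.7 + 237×2.4 = 1953 N·m.
So T = 1953 / (0.8572 × 2.2) = 1035.6 N.
ΣF_y = 0: H_y = (83×9.81 + 237) − T sin 59° = 1051.2 − 887.72 = 163.51 N.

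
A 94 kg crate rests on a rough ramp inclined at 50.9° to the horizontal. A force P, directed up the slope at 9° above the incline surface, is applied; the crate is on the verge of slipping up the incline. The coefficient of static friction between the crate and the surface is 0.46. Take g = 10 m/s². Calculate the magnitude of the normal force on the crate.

N ≈ 445 N

On the verge of sliding up the incline, friction equals μN and acts down the slope.
Perpendicular: N + P sin 9° = W cos 50.9° = 592.8 N.
Along incline: P cos 9° = W sin 50.9° + μN  with W sin 50.9° = 729.5 N.
Solving the pair for P and N: P = 945.8 N, N = 444.9 N (and f = μN = 204.6 N).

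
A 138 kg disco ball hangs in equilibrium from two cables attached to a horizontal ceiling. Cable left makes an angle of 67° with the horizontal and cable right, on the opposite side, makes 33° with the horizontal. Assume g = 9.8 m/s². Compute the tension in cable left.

T_left ≈ 1150 N

Weight W = 138 × 9.8 = 1352 N acts straight down.
Horizontal: T_left cos 67° = T_right cos 33°  →  T_right = 0.4659 T_left.
Vertical: T_left sin 67° + T_right sin 33° = 1352.
Substituting the horizontal relation into the vertical equation gives 1.174 T_left = 1352, so T_left = 1152 N.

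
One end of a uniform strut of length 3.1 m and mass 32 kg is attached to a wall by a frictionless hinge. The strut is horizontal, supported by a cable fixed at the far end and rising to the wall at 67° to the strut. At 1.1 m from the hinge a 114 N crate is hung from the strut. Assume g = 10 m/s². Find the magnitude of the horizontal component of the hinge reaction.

Take torques about the hinge: T sin 67° · 3.1 = 32×10×1.55 + 114×1.1 = 621.4 N·m.
So T = 621.4 / (0.9205 × 3.1) = 217.76 N.
ΣF_x = 0: H_x = T cos 67° = 85.087 N.

H_x ≈ 85.1 N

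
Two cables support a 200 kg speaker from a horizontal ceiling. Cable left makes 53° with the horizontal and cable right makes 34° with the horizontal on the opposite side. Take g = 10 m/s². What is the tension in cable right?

Weight W = 200 × 10 = 2000 N acts straight down.
Horizontal: T_left cos 53° = T_right cos 34°  →  T_left = 1.378 T_right.
Vertical: T_left sin 53° + T_right sin 34° = 2000.
Substituting the horizontal relation into the vertical equation gives 1.659 T_right = 2000, so T_right = 1205 N.

T_right ≈ 1210 N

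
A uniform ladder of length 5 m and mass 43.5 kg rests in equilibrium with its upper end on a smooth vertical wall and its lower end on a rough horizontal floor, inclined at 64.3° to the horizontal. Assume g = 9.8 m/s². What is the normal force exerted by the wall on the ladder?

Torques about the foot: N_wall · 5 sin 64.3° = 43.5×9.8×2.5 cos 64.3° → N_wall = 102.58 N.

N_wall ≈ 103 N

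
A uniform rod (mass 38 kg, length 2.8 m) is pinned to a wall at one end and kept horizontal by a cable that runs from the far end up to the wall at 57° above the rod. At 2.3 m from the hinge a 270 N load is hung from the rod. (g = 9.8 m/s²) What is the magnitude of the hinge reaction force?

Take torques about the hinge: T sin 57° · 2.8 = 38×9.8×1.4 + 270×2.3 = 1142.4 N·m.
So T = 1142.4 / (0.8387 × 2.8) = 486.47 N.
ΣF_x = 0: H_x = T cos 57° = 264.95 N.
ΣF_y = 0: H_y = (38×9.8 + 270) − T sin 57° = 642.4 − 407.99 = 234.41 N.
|H| = √(H_x² + H_y²) = √((264.95)² + (234.41)²) = 353.76 N.

|H| ≈ 354 N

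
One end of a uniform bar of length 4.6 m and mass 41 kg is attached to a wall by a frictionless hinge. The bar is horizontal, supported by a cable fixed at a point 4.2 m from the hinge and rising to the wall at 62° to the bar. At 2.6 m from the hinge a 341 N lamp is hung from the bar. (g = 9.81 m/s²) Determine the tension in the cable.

T ≈ 489 N

Take torques about the hinge: T sin 62° · 4.2 = 41×9.81×2.3 + 341×2.6 = 1811.7 N·m.
So T = 1811.7 / (0.8829 × 4.2) = 488.54 N.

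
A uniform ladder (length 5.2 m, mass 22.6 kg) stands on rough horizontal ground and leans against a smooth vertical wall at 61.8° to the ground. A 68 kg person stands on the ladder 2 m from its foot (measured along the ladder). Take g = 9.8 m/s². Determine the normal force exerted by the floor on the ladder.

ΣF_y = 0: N_floor = 22.6×9.8 + 68×9.8 = 887.88 N.

N_floor ≈ 888 N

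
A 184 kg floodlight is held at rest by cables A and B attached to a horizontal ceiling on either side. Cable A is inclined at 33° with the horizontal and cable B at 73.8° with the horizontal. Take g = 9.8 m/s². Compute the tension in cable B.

Weight W = 184 × 9.8 = 1803 N acts straight down.
Horizontal: T_A cos 33° = T_B cos 73.8°  →  T_A = 0.3327 T_B.
Vertical: T_A sin 33° + T_B sin 73.8° = 1803.
Substituting the horizontal relation into the vertical equation gives 1.141 T_B = 1803, so T_B = 1580 N.

T_B ≈ 1580 N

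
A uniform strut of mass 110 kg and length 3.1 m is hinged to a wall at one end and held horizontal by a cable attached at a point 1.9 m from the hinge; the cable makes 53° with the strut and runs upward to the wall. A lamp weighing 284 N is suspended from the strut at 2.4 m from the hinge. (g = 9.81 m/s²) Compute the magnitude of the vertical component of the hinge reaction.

|H_y| ≈ 124 N

Take torques about the hinge: T sin 53° · 1.9 = 110×9.81×1.55 + 284×2.4 = 2354.2 N·m.
So T = 2354.2 / (0.7986 × 1.9) = 1551.5 N.
ΣF_y = 0: H_y = (110×9.81 + 284) − T sin 53° = 1363.1 − 1239.1 = 124.04 N.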